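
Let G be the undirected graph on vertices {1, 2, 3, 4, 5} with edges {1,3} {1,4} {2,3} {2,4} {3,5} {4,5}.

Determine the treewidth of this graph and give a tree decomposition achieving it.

Each bag holds 3 vertices, so the decomposition has width 2, which upper-bounds the treewidth. The edges 3–5–4–1–3 form a cycle, so G is not a tree and its treewidth is at least 2. Hence tw(G) = 2 exactly.

Treewidth 2.
One optimal decomposition is:
Bags: B1 = {3, 4, 5}  B2 = {1, 3, 4}  B3 = {2, 3, 4}
Tree: B1–B2, B2–B3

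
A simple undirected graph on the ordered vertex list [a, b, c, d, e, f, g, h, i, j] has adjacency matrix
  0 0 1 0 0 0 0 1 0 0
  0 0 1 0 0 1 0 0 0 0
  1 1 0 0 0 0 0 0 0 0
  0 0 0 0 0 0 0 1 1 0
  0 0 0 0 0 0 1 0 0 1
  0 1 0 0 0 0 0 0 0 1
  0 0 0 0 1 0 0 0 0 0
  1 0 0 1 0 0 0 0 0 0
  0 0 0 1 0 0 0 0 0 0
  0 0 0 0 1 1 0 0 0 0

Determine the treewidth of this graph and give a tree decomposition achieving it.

Each bag holds 2 vertices, so the decomposition has width 1, which upper-bounds the treewidth. G has an edge, so its treewidth is at least 1. The upper and lower bounds meet at 1, so that is the treewidth.

Treewidth 1.
One such decomposition:
Bags: B1 = {e, g}  B2 = {e, j}  B3 = {f, j}  B4 = {b, f}  B5 = {b, c}  B6 = {a, c}  B7 = {a, h}  B8 = {d, h}  B9 = {d, i}
Tree: B1–B2, B2–B3, B3–B4, B4–B5, B5–B6, B6–B7, B7–B8, B8–B9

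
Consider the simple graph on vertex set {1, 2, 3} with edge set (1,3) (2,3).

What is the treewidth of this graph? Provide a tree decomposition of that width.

Every bag has size at most 2, so the width is 2 − 1 = 1 and tw(G) ≤ 1. Since G has at least one edge (e.g. 1–3), it is not an edgeless graph, so tw(G) ≥ 1. Hence tw(G) = 1 exactly.

Treewidth 1.
Bags: B1 = {1, 3}  B2 = {2, 3}
Tree: B1–B2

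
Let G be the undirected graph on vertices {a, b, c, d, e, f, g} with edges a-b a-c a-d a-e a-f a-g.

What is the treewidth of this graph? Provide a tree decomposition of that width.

Treewidth 1.
One optimal decomposition is:
Bags: B1 = {a, g}  B2 = {a, d}  B3 = {a, f}  B4 = {a, b}  B5 = {a, e}  B6 = {a, c}
Tree: B1–B2, B1–B3, B1–B4, B2–B5, B1–B6

The largest bag has 2 vertices, giving width 1; this decomposition certifies tw(G) ≤ 1. Any graph with an edge has treewidth ≥ 1, and G has the edge a–g. The upper and lower bounds meet at 1, so that is the treewidth.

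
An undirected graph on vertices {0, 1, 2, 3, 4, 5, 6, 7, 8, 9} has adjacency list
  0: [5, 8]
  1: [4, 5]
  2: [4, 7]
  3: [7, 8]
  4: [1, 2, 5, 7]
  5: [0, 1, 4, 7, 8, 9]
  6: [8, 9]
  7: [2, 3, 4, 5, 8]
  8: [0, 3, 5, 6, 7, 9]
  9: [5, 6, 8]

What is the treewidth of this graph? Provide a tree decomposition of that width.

Every bag has size at most 3, so the width is 3 − 1 = 2 and tw(G) ≤ 2. For the lower bound, the 3 vertices {2, 4, 7} are pairwise adjacent, and any tree decomposition puts a clique entirely inside one bag — forcing width ≥ 2. Hence tw(G) = 2 exactly.

Treewidth 2.
Bags: B1 = {5, 7, 8}  B2 = {4, 5, 7}  B3 = {5, 8, 9}  B4 = {1, 4, 5}  B5 = {6, 8, 9}  B6 = {0, 5, 8}  B7 = {3, 7, 8}  B8 = {2, 4, 7}
Tree: B1–B2, B1–B3, B2–B4, B3–B5, B3–B6, B1–B7, B2–B8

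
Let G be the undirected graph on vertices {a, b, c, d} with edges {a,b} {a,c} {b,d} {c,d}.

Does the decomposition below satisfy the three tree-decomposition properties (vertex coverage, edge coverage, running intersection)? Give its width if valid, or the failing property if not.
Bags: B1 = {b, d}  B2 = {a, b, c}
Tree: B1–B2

No — edge (c,d) lies in no bag.

A tree decomposition must satisfy three properties: every vertex lies in some bag; for every edge, both endpoints lie together in some bag; and for every vertex, the bags containing it form a connected subtree. Here edge (c,d) lies in no bag, so the decomposition is invalid.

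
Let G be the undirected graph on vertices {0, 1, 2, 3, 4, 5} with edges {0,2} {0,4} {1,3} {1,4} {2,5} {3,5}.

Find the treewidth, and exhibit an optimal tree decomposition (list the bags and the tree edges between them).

Treewidth 2.
Bags: B1 = {1, 3, 5}  B2 = {1, 2, 5}  B3 = {0, 1, 2}  B4 = {0, 1, 4}
Tree: B1–B2, B2–B3, B3–B4

Each bag holds 3 vertices, so the decomposition has width 2, which upper-bounds the treewidth. For the lower bound, G contains the cycle 1–3–5–2–0–4–1, so G is not a forest; only forests have treewidth ≤ 1, hence tw(G) ≥ 2. Therefore the treewidth is 2.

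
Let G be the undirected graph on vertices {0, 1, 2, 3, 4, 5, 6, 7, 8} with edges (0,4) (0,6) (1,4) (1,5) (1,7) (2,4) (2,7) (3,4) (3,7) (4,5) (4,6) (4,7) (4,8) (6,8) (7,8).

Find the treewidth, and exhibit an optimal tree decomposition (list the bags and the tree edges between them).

Treewidth 2.
One optimal decomposition is:
Bags: B1 = {4, 7, 8}  B2 = {1, 4, 7}  B3 = {2, 4, 7}  B4 = {1, 4, 5}  B5 = {4, 6, 8}  B6 = {0, 4, 6}  B7 = {3, 4, 7}
Tree: B1–B2, B1–B3, B2–B4, B1–B5, B5–B6, B3–B7

Every bag has size at most 3, so the width is 3 − 1 = 2 and tw(G) ≤ 2. For the lower bound, the 3 vertices {0, 4, 6} are pairwise adjacent, and any tree decomposition puts a clique entirely inside one bag — forcing width ≥ 2. Hence tw(G) = 2 exactly.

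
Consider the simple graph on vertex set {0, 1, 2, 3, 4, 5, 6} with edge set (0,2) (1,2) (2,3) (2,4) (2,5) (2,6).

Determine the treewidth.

A width-1 tree decomposition is:
Bags: B1 = {2, 3}  B2 = {1, 2}  B3 = {2, 6}  B4 = {2, 5}  B5 = {2, 4}  B6 = {0, 2}
Tree: B1–B2, B2–B3, B1–B4, B2–B5, B4–B6
Every bag has size at most 2, so the width is 2 − 1 = 1 and tw(G) ≤ 1. G has an edge, so its treewidth is at least 1. The upper and lower bounds meet at 1, so that is the treewidth.

1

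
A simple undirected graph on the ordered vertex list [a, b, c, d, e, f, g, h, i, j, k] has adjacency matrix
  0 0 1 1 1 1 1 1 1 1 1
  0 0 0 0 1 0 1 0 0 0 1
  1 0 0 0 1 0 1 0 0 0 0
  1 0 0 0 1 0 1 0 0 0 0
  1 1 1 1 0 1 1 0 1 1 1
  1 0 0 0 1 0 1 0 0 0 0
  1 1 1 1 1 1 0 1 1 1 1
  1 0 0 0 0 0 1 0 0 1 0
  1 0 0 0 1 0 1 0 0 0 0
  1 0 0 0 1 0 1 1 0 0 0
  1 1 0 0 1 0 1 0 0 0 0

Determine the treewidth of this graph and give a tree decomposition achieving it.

The largest bag has 4 vertices, giving width 3; this decomposition certifies tw(G) ≤ 3. For the lower bound, the 4 vertices {a, d, e, g} are pairwise adjacent, and any tree decomposition puts a clique entirely inside one bag — forcing width ≥ 3. Hence tw(G) = 3 exactly.

Treewidth 3.
One optimal decomposition is:
Bags: B1 = {a, e, g, k}  B2 = {a, e, g, j}  B3 = {a, e, g, i}  B4 = {a, g, h, j}  B5 = {a, d, e, g}  B6 = {a, c, e, g}  B7 = {b, e, g, k}  B8 = {a, e, f, g}
Tree: B1–B2, B1–B3, B2–B4, B2–B5, B2–B6, B1–B7, B1–B8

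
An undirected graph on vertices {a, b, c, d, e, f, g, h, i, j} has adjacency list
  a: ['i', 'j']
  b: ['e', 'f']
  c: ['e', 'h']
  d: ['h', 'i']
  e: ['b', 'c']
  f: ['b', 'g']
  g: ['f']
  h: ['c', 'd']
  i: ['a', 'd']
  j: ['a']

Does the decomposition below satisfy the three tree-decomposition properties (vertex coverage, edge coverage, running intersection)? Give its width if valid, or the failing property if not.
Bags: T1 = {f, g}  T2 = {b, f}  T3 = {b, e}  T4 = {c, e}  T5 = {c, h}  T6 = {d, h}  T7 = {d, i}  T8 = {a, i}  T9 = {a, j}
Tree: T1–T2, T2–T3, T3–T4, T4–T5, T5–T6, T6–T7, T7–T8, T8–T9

Every vertex of G appears in some bag (union = {a, b, c, d, e, f, g, h, i, j}); every edge is covered by a bag; and for each vertex v the set of bags containing v is connected in the bag tree. The decomposition is therefore valid. The largest bag has 2 vertices, so the width is 1.

Yes; width 1.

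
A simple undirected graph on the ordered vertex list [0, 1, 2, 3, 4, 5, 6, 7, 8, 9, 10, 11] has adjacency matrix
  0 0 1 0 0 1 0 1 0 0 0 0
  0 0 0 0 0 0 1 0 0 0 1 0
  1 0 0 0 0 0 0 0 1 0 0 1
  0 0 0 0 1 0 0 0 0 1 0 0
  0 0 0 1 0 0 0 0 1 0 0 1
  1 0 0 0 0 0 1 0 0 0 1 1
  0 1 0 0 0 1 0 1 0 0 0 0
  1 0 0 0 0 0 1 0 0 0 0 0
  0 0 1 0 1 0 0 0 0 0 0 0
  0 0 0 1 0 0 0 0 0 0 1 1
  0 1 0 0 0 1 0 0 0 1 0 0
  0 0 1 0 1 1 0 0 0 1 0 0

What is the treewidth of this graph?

3

A width-3 tree decomposition is:
Bags: B1 = {1, 6, 7, 10}  B2 = {5, 6, 7, 10}  B3 = {0, 5, 7, 10}  B4 = {0, 5, 9, 10}  B5 = {0, 5, 9, 11}  B6 = {0, 2, 9, 11}  B7 = {2, 3, 9, 11}  B8 = {2, 3, 4, 11}  B9 = {2, 3, 4, 8}
Tree: B1–B2, B2–B3, B3–B4, B4–B5, B5–B6, B6–B7, B7–B8, B8–B9
The largest bag has 4 vertices, giving width 3; this decomposition certifies tw(G) ≤ 3. For the lower bound: the 4 vertex sets {1,6,7}, {10}, {5}, {0,2,9,11} are disjoint, each induces a connected subgraph, and every pair is joined by at least one edge of G. Contracting each set to a single vertex therefore yields K_{4} as a minor, and since treewidth is minor-monotone, tw(G) ≥ tw(K_{4}) = 3. Therefore the treewidth is 3.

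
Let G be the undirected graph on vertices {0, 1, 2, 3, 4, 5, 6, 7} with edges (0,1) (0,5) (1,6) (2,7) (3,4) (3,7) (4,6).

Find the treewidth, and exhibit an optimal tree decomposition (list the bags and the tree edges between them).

Treewidth 1.
One optimal decomposition is:
Bags: B1 = {0, 5}  B2 = {0, 1}  B3 = {1, 6}  B4 = {4, 6}  B5 = {3, 4}  B6 = {3, 7}  B7 = {2, 7}
Tree: B1–B2, B2–B3, B3–B4, B4–B5, B5–B6, B6–B7

Every bag has size at most 2, so the width is 2 − 1 = 1 and tw(G) ≤ 1. Any graph with an edge has treewidth ≥ 1, and G has the edge 5–0. The upper and lower bounds meet at 1, so that is the treewidth.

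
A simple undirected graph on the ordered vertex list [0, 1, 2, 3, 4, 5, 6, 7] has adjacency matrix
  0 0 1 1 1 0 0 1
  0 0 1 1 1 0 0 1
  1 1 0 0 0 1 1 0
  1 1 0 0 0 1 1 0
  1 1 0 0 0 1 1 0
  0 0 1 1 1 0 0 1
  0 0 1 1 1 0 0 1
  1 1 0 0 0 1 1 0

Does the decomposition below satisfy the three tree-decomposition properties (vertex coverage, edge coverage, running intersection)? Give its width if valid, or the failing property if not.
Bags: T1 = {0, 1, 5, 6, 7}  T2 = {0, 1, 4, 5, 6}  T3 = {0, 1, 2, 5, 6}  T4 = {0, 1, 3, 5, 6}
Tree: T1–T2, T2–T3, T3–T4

Every vertex of G appears in some bag (union = {0, 1, 2, 3, 4, 5, 6, 7}); every edge is covered by a bag; and for each vertex v the set of bags containing v is connected in the bag tree. The decomposition is therefore valid. The largest bag has 5 vertices, so the width is 4.

Yes; width 4.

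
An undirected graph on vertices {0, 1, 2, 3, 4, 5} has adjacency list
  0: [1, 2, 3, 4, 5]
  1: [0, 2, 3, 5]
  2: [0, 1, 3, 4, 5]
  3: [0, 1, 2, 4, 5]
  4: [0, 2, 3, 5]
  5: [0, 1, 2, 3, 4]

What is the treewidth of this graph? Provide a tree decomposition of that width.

Every bag has size at most 5, so the width is 5 − 1 = 4 and tw(G) ≤ 4. For the lower bound, the 5 vertices {0, 1, 2, 3, 5} are pairwise adjacent, and any tree decomposition puts a clique entirely inside one bag — forcing width ≥ 4. Hence tw(G) = 4 exactly.

Treewidth 4.
One such decomposition:
Bags: B1 = {0, 1, 2, 3, 5}  B2 = {0, 2, 3, 4, 5}
Tree: B1–B2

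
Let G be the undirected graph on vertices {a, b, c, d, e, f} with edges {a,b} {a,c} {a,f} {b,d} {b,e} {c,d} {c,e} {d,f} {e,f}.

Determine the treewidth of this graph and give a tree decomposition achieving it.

Treewidth 3.
One such decomposition:
Bags: B1 = {a, c, d, e}  B2 = {a, d, e, f}  B3 = {a, b, d, e}
Tree: B1–B2, B2–B3

Each bag holds 4 vertices, so the decomposition has width 3, which upper-bounds the treewidth. For the lower bound: the 4 vertex sets {c,e}, {a,f}, {d}, {b} are disjoint, each induces a connected subgraph, and every pair is joined by at least one edge of G. Contracting each set to a single vertex therefore yields K_{4} as a minor, and since treewidth is minor-monotone, tw(G) ≥ tw(K_{4}) = 3. The upper and lower bounds meet at 3, so that is the treewidth.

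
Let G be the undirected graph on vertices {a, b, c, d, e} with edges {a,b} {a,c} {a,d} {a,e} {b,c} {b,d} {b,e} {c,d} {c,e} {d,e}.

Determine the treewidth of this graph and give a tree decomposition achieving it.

A single bag containing all 5 vertices is trivially a valid decomposition of width 4. For the lower bound, the 5 vertices {a, b, c, d, e} are pairwise adjacent, and any tree decomposition puts a clique entirely inside one bag — forcing width ≥ 4. The upper and lower bounds meet at 4, so that is the treewidth.

Treewidth 4.
One optimal decomposition is:
Bags: B1 = {a, b, c, d, e}
Tree: (single bag)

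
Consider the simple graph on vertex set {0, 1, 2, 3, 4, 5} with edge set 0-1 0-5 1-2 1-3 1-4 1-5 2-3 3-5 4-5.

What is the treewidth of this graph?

2

A width-2 tree decomposition is:
Bags: B1 = {0, 1, 5}  B2 = {1, 3, 5}  B3 = {1, 4, 5}  B4 = {1, 2, 3}
Tree: B1–B2, B2–B3, B2–B4
The largest bag has 3 vertices, giving width 2; this decomposition certifies tw(G) ≤ 2. For the lower bound, the 3 vertices {1, 2, 3} are pairwise adjacent, and any tree decomposition puts a clique entirely inside one bag — forcing width ≥ 2. Combining the bounds, tw(G) = 2.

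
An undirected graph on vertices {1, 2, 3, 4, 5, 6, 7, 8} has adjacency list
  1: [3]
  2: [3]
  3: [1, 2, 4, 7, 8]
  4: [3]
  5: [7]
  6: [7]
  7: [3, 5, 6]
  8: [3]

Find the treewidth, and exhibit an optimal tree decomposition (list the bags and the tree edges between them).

Each bag holds 2 vertices, so the decomposition has width 1, which upper-bounds the treewidth. Since G has at least one edge (e.g. 5–7), it is not an edgeless graph, so tw(G) ≥ 1. Combining the bounds, tw(G) = 1.

Treewidth 1.
One optimal decomposition is:
Bags: B1 = {5, 7}  B2 = {3, 7}  B3 = {3, 8}  B4 = {1, 3}  B5 = {3, 4}  B6 = {2, 3}  B7 = {6, 7}
Tree: B1–B2, B2–B3, B2–B4, B3–B5, B3–B6, B2–B7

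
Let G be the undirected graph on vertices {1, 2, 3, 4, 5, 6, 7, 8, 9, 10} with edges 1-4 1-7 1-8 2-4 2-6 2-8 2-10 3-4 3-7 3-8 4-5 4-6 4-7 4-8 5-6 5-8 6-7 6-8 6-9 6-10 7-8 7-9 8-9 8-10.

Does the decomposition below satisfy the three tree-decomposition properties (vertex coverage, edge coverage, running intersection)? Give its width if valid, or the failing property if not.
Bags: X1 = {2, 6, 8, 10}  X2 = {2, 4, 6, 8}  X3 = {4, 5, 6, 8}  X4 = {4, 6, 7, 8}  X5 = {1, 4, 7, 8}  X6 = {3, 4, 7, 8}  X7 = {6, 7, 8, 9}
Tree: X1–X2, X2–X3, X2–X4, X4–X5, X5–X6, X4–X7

Yes; width 3.

Checking the three conditions: (i) the bags cover all of {1, 2, 3, 4, 5, 6, 7, 8, 9, 10}; (ii) for each edge, some bag contains both endpoints; (iii) the bags containing any fixed vertex form a subtree. All hold, so the decomposition is valid with width 4 − 1 = 3.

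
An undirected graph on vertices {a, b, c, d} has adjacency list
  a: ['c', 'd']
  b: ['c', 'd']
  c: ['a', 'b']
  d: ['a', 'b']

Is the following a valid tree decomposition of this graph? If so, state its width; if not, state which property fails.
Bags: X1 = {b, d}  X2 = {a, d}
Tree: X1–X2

No — vertex c appears in no bag.

A tree decomposition must satisfy three properties: every vertex lies in some bag; for every edge, both endpoints lie together in some bag; and for every vertex, the bags containing it form a connected subtree. Here vertex c appears in no bag, so the decomposition is invalid.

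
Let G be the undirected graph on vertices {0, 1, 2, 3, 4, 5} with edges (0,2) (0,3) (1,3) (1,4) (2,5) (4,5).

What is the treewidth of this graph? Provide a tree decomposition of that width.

Treewidth 2.
One optimal decomposition is:
Bags: B1 = {0, 2, 3}  B2 = {2, 3, 5}  B3 = {3, 4, 5}  B4 = {1, 3, 4}
Tree: B1–B2, B2–B3, B3–B4

The largest bag has 3 vertices, giving width 2; this decomposition certifies tw(G) ≤ 2. Since 3–0–2–5–4–1–3 is a cycle in G, G is not acyclic. Forests are exactly the graphs of treewidth ≤ 1, so tw(G) ≥ 2. Hence tw(G) = 2 exactly.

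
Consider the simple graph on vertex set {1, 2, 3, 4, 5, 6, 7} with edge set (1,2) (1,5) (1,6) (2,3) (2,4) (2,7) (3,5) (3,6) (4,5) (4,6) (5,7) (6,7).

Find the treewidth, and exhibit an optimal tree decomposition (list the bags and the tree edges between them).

Treewidth 3.
Bags: B1 = {1, 2, 5, 6}  B2 = {2, 4, 5, 6}  B3 = {2, 3, 5, 6}  B4 = {2, 5, 6, 7}
Tree: B1–B2, B2–B3, B3–B4

Each bag holds 4 vertices, so the decomposition has width 3, which upper-bounds the treewidth. For the lower bound: the 4 vertex sets {1,6}, {4,5}, {2}, {3} are disjoint, each induces a connected subgraph, and every pair is joined by at least one edge of G. Contracting each set to a single vertex therefore yields K_{4} as a minor, and since treewidth is minor-monotone, tw(G) ≥ tw(K_{4}) = 3. Hence tw(G) = 3 exactly.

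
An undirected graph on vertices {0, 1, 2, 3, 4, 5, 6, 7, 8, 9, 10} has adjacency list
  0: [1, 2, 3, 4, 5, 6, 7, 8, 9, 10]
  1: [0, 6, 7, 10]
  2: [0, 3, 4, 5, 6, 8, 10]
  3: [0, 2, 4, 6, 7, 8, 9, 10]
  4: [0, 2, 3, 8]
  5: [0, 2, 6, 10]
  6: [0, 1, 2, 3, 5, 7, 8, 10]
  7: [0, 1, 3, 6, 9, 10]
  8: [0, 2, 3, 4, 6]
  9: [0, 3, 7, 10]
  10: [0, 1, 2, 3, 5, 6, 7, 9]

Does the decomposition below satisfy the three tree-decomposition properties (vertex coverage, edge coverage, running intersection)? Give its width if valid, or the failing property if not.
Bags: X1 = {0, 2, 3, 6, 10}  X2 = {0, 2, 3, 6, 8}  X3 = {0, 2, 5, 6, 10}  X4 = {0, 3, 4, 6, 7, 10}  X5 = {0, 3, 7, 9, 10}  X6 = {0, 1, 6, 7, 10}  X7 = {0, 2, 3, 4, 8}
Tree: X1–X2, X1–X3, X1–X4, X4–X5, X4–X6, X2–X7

No — bags containing vertex 4 are not connected in the tree.

A tree decomposition must satisfy three properties: every vertex lies in some bag; for every edge, both endpoints lie together in some bag; and for every vertex, the bags containing it form a connected subtree. Here bags containing vertex 4 are not connected in the tree, so the decomposition is invalid.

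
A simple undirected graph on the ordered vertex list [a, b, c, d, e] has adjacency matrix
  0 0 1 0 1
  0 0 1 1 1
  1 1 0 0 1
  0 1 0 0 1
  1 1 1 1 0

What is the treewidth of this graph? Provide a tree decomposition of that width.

Every bag has size at most 3, so the width is 3 − 1 = 2 and tw(G) ≤ 2. On the other hand G contains the 3-clique {b, d, e}. A clique must lie in a single bag of any decomposition, so no decomposition can have width below 2. The upper and lower bounds meet at 2, so that is the treewidth.

Treewidth 2.
One such decomposition:
Bags: B1 = {a, c, e}  B2 = {b, c, e}  B3 = {b, d, e}
Tree: B1–B2, B2–B3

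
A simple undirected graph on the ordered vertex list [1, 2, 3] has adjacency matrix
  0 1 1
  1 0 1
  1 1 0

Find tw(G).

2

A width-2 tree decomposition is:
Bags: B1 = {1, 2, 3}
Tree: (single bag)
With just one bag of size 3, the width is 3 − 1 = 2, so tw(G) ≤ 2. Conversely, {1, 2, 3} is a clique of size 3, and the vertices of any clique must share a bag in every tree decomposition; so some bag has ≥ 3 vertices and tw(G) ≥ 2. The upper and lower bounds meet at 2, so that is the treewidth.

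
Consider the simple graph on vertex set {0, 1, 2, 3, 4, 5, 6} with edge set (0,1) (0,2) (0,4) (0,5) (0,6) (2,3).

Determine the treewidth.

A width-1 tree decomposition is:
Bags: B1 = {0, 5}  B2 = {0, 2}  B3 = {0, 1}  B4 = {2, 3}  B5 = {0, 6}  B6 = {0, 4}
Tree: B1–B2, B2–B3, B2–B4, B2–B5, B5–B6
Every bag has size at most 2, so the width is 2 − 1 = 1 and tw(G) ≤ 1. G has an edge, so its treewidth is at least 1. The upper and lower bounds meet at 1, so that is the treewidth.

1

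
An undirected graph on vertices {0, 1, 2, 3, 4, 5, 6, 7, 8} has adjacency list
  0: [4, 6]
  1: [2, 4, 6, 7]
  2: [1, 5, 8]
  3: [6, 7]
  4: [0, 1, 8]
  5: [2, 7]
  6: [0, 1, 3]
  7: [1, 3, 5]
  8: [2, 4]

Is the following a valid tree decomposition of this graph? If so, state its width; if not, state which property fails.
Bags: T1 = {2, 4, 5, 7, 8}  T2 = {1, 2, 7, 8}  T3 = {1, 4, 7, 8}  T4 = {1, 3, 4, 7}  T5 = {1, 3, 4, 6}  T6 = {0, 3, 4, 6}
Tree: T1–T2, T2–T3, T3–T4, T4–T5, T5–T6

No — bags containing vertex 4 are not connected in the tree.

A tree decomposition must satisfy three properties: every vertex lies in some bag; for every edge, both endpoints lie together in some bag; and for every vertex, the bags containing it form a connected subtree. Here bags containing vertex 4 are not connected in the tree, so the decomposition is invalid.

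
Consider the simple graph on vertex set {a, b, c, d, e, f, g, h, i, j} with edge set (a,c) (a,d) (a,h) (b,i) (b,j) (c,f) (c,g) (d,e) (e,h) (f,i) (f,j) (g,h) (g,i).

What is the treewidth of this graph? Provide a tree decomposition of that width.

Treewidth 2.
One such decomposition:
Bags: B1 = {b, i, j}  B2 = {f, i, j}  B3 = {f, g, i}  B4 = {c, f, g}  B5 = {c, g, h}  B6 = {a, c, h}  B7 = {a, e, h}  B8 = {a, d, e}
Tree: B1–B2, B2–B3, B3–B4, B4–B5, B5–B6, B6–B7, B7–B8

The largest bag has 3 vertices, giving width 2; this decomposition certifies tw(G) ≤ 2. Since b–j–f–i–b is a cycle in G, G is not acyclic. Forests are exactly the graphs of treewidth ≤ 1, so tw(G) ≥ 2. The upper and lower bounds meet at 2, so that is the treewidth.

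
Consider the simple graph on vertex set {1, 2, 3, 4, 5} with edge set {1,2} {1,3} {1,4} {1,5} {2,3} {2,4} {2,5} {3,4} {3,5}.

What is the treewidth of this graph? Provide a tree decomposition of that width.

Treewidth 3.
Bags: B1 = {1, 2, 3, 5}  B2 = {1, 2, 3, 4}
Tree: B1–B2

Every bag has size at most 4, so the width is 4 − 1 = 3 and tw(G) ≤ 3. On the other hand G contains the 4-clique {1, 2, 3, 4}. A clique must lie in a single bag of any decomposition, so no decomposition can have width below 3. The upper and lower bounds meet at 3, so that is the treewidth.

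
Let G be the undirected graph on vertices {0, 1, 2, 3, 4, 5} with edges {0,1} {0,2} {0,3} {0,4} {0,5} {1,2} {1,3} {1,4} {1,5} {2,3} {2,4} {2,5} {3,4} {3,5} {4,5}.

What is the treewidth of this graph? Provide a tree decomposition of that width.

A single bag containing all 6 vertices is trivially a valid decomposition of width 5. On the other hand G contains the 6-clique {0, 1, 2, 3, 4, 5}. A clique must lie in a single bag of any decomposition, so no decomposition can have width below 5. Hence tw(G) = 5 exactly.

Treewidth 5.
One optimal decomposition is:
Bags: B1 = {0, 1, 2, 3, 4, 5}
Tree: (single bag)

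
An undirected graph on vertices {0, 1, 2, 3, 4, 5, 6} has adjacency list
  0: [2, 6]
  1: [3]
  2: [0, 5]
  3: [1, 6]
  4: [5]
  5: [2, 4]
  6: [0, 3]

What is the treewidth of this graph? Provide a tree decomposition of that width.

Every bag has size at most 2, so the width is 2 − 1 = 1 and tw(G) ≤ 1. Since G has at least one edge (e.g. 4–5), it is not an edgeless graph, so tw(G) ≥ 1. Therefore the treewidth is 1.

Treewidth 1.
One such decomposition:
Bags: B1 = {4, 5}  B2 = {2, 5}  B3 = {0, 2}  B4 = {0, 6}  B5 = {3, 6}  B6 = {1, 3}
Tree: B1–B2, B2–B3, B3–B4, B4–B5, B5–B6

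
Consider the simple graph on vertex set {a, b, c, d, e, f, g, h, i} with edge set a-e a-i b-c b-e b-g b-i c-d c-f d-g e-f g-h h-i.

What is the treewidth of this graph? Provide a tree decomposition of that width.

Treewidth 3.
One such decomposition:
Bags: B1 = {d, g, h, i}  B2 = {b, d, g, i}  B3 = {b, c, d, i}  B4 = {a, b, c, i}  B5 = {a, b, c, e}  B6 = {a, c, e, f}
Tree: B1–B2, B2–B3, B3–B4, B4–B5, B5–B6

Each bag holds 4 vertices, so the decomposition has width 3, which upper-bounds the treewidth. For the lower bound: the 4 vertex sets {d,g,h}, {i}, {b}, {a,c,e,f} are disjoint, each induces a connected subgraph, and every pair is joined by at least one edge of G. Contracting each set to a single vertex therefore yields K_{4} as a minor, and since treewidth is minor-monotone, tw(G) ≥ tw(K_{4}) = 3. Therefore the treewidth is 3.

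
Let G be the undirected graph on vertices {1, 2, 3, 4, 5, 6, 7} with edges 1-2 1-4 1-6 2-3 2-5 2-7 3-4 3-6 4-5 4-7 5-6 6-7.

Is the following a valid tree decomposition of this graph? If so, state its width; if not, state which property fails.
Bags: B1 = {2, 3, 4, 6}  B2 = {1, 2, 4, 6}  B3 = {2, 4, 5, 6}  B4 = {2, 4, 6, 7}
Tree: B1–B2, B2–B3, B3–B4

Vertex coverage: the bags together contain {1, 2, 3, 4, 5, 6, 7}, the full vertex set. Edge coverage: each edge of G has both endpoints in at least one bag. Running intersection: for every vertex, the bags containing it form a connected subtree. All three properties hold, so this is a valid tree decomposition of width max|bag| − 1 = 3, and hence tw(G) ≤ 3.

Yes; width 3.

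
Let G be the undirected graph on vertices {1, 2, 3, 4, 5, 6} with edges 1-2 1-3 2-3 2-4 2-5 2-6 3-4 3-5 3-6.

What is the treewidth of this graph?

A width-2 tree decomposition is:
Bags: B1 = {2, 3, 4}  B2 = {1, 2, 3}  B3 = {2, 3, 5}  B4 = {2, 3, 6}
Tree: B1–B2, B1–B3, B3–B4
The largest bag has 3 vertices, giving width 2; this decomposition certifies tw(G) ≤ 2. Conversely, {1, 2, 3} is a clique of size 3, and the vertices of any clique must share a bag in every tree decomposition; so some bag has ≥ 3 vertices and tw(G) ≥ 2. Therefore the treewidth is 2.

2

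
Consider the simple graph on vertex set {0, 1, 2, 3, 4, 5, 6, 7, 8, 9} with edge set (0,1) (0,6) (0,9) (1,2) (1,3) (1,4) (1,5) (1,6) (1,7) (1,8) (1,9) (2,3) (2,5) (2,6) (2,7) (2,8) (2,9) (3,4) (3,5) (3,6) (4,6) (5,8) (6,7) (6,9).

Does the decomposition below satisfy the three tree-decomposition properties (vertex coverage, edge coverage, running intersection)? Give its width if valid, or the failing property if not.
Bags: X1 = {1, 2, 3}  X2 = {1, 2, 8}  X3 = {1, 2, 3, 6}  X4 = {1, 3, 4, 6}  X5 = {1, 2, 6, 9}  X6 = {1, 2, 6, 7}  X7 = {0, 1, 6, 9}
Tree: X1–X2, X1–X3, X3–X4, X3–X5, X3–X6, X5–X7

No — vertex 5 appears in no bag.

A tree decomposition must satisfy three properties: every vertex lies in some bag; for every edge, both endpoints lie together in some bag; and for every vertex, the bags containing it form a connected subtree. Here vertex 5 appears in no bag, so the decomposition is invalid.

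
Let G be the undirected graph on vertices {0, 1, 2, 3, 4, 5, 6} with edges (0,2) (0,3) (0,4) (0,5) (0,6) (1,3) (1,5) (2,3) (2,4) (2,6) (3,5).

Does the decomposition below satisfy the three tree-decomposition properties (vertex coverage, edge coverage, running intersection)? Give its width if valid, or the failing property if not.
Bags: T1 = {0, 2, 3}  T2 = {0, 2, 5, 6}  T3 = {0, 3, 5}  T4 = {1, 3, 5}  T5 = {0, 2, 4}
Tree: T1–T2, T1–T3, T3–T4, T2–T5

No — bags containing vertex 5 are not connected in the tree.

A tree decomposition must satisfy three properties: every vertex lies in some bag; for every edge, both endpoints lie together in some bag; and for every vertex, the bags containing it form a connected subtree. Here bags containing vertex 5 are not connected in the tree, so the decomposition is invalid.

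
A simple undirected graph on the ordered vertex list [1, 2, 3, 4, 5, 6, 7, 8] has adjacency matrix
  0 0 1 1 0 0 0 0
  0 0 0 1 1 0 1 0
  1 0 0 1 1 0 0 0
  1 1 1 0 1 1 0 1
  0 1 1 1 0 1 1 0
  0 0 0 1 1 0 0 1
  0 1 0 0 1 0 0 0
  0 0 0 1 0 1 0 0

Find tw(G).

A width-2 tree decomposition is:
Bags: B1 = {2, 4, 5}  B2 = {4, 5, 6}  B3 = {3, 4, 5}  B4 = {2, 5, 7}  B5 = {4, 6, 8}  B6 = {1, 3, 4}
Tree: B1–B2, B1–B3, B1–B4, B2–B5, B3–B6
Each bag holds 3 vertices, so the decomposition has width 2, which upper-bounds the treewidth. For the lower bound, the 3 vertices {4, 6, 8} are pairwise adjacent, and any tree decomposition puts a clique entirely inside one bag — forcing width ≥ 2. Combining the bounds, tw(G) = 2.

2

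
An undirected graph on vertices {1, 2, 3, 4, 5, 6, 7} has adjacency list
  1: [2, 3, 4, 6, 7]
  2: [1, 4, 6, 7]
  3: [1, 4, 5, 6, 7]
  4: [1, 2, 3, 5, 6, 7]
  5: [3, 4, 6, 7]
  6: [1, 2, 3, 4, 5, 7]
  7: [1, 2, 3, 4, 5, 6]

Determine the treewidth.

4

A width-4 tree decomposition is:
Bags: B1 = {3, 4, 5, 6, 7}  B2 = {1, 3, 4, 6, 7}  B3 = {1, 2, 4, 6, 7}
Tree: B1–B2, B2–B3
Each bag holds 5 vertices, so the decomposition has width 4, which upper-bounds the treewidth. On the other hand G contains the 5-clique {1, 2, 4, 6, 7}. A clique must lie in a single bag of any decomposition, so no decomposition can have width below 4. The upper and lower bounds meet at 4, so that is the treewidth.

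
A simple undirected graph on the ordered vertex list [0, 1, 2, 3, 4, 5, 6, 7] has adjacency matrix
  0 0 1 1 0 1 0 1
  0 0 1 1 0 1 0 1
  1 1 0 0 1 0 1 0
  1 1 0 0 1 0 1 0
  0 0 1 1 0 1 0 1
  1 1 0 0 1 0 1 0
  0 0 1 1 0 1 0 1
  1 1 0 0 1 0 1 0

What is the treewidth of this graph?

4

A width-4 tree decomposition is:
Bags: B1 = {0, 1, 2, 4, 6}  B2 = {0, 1, 4, 5, 6}  B3 = {0, 1, 4, 6, 7}  B4 = {0, 1, 3, 4, 6}
Tree: B1–B2, B2–B3, B3–B4
Every bag has size at most 5, so the width is 5 − 1 = 4 and tw(G) ≤ 4. For the lower bound: the 5 vertex sets {0,2}, {5,6}, {1,7}, {4}, {3} are disjoint, each induces a connected subgraph, and every pair is joined by at least one edge of G. Contracting each set to a single vertex therefore yields K_{5} as a minor, and since treewidth is minor-monotone, tw(G) ≥ tw(K_{5}) = 4. Hence tw(G) = 4 exactly.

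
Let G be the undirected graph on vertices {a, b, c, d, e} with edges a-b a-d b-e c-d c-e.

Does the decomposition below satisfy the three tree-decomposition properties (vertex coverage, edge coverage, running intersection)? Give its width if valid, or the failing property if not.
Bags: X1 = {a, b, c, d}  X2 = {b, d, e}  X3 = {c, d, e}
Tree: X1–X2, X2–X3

A tree decomposition must satisfy three properties: every vertex lies in some bag; for every edge, both endpoints lie together in some bag; and for every vertex, the bags containing it form a connected subtree. Here bags containing vertex c are not connected in the tree, so the decomposition is invalid.

No — bags containing vertex c are not connected in the tree.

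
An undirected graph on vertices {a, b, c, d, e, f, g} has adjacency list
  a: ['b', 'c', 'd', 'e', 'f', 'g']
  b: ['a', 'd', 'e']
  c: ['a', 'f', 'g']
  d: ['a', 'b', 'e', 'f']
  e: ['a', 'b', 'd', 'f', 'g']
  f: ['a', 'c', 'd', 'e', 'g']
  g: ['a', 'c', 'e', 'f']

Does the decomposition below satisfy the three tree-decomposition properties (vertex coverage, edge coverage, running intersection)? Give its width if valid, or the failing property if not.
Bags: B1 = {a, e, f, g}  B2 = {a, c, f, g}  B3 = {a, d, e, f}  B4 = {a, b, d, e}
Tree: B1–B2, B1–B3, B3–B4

Yes; width 3.

Vertex coverage: the bags together contain {a, b, c, d, e, f, g}, the full vertex set. Edge coverage: each edge of G has both endpoints in at least one bag. Running intersection: for every vertex, the bags containing it form a connected subtree. All three properties hold, so this is a valid tree decomposition of width max|bag| − 1 = 3, and hence tw(G) ≤ 3.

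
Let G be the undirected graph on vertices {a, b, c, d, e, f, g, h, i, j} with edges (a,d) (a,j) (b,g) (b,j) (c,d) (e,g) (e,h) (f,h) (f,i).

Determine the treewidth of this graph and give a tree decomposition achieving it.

The largest bag has 2 vertices, giving width 1; this decomposition certifies tw(G) ≤ 1. Since G has at least one edge (e.g. i–f), it is not an edgeless graph, so tw(G) ≥ 1. Therefore the treewidth is 1.

Treewidth 1.
One such decomposition:
Bags: B1 = {f, i}  B2 = {f, h}  B3 = {e, h}  B4 = {e, g}  B5 = {b, g}  B6 = {b, j}  B7 = {a, j}  B8 = {a, d}  B9 = {c, d}
Tree: B1–B2, B2–B3, B3–B4, B4–B5, B5–B6, B6–B7, B7–B8, B8–B9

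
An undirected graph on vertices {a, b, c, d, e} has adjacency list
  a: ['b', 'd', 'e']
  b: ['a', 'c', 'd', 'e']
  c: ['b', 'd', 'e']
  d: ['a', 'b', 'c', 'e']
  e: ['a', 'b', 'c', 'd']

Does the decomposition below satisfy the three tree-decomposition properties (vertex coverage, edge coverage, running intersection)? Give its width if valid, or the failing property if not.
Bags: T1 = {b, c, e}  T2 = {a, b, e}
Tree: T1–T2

No — vertex d appears in no bag.

A tree decomposition must satisfy three properties: every vertex lies in some bag; for every edge, both endpoints lie together in some bag; and for every vertex, the bags containing it form a connected subtree. Here vertex d appears in no bag, so the decomposition is invalid.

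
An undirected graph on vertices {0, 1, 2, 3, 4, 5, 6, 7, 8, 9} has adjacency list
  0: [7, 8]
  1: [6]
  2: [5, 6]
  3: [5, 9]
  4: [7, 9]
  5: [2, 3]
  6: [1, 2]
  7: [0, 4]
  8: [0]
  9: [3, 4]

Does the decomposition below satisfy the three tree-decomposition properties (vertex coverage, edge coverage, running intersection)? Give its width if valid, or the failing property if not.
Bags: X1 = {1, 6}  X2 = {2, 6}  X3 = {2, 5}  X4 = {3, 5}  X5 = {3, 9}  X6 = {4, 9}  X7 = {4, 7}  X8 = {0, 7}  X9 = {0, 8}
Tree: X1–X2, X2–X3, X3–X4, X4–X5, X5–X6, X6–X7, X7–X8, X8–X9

Checking the three conditions: (i) the bags cover all of {0, 1, 2, 3, 4, 5, 6, 7, 8, 9}; (ii) for each edge, some bag contains both endpoints; (iii) the bags containing any fixed vertex form a subtree. All hold, so the decomposition is valid with width 2 − 1 = 1.

Yes; width 1.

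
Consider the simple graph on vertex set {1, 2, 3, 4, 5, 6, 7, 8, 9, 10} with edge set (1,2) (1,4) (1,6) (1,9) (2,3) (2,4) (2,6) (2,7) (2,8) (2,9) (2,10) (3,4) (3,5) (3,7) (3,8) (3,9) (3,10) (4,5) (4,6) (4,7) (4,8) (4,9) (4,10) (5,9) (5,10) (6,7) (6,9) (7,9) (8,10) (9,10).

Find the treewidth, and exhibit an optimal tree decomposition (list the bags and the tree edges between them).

Treewidth 4.
One optimal decomposition is:
Bags: B1 = {2, 3, 4, 9, 10}  B2 = {3, 4, 5, 9, 10}  B3 = {2, 3, 4, 8, 10}  B4 = {2, 3, 4, 7, 9}  B5 = {2, 4, 6, 7, 9}  B6 = {1, 2, 4, 6, 9}
Tree: B1–B2, B1–B3, B1–B4, B4–B5, B5–B6

Each bag holds 5 vertices, so the decomposition has width 4, which upper-bounds the treewidth. For the lower bound, the 5 vertices {2, 3, 4, 8, 10} are pairwise adjacent, and any tree decomposition puts a clique entirely inside one bag — forcing width ≥ 4. Therefore the treewidth is 4.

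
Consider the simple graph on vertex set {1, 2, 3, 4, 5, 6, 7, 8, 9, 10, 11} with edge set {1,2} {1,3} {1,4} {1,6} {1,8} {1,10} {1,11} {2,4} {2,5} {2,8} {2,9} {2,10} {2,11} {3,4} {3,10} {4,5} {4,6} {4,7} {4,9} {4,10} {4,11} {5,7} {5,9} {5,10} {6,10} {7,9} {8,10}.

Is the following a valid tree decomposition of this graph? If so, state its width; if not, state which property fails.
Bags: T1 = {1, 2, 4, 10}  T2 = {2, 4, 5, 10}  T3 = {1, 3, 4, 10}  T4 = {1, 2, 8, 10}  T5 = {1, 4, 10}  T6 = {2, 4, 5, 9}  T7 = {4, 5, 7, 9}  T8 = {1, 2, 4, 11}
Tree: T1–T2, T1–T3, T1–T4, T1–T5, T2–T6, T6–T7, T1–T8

A tree decomposition must satisfy three properties: every vertex lies in some bag; for every edge, both endpoints lie together in some bag; and for every vertex, the bags containing it form a connected subtree. Here vertex 6 appears in no bag, so the decomposition is invalid.

No — vertex 6 appears in no bag.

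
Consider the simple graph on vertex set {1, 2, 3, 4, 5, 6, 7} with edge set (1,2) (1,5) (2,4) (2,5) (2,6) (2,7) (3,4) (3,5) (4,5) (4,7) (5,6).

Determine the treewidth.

2

A width-2 tree decomposition is:
Bags: B1 = {2, 4, 5}  B2 = {3, 4, 5}  B3 = {2, 4, 7}  B4 = {1, 2, 5}  B5 = {2, 5, 6}
Tree: B1–B2, B1–B3, B1–B4, B4–B5
The largest bag has 3 vertices, giving width 2; this decomposition certifies tw(G) ≤ 2. For the lower bound, the 3 vertices {1, 2, 5} are pairwise adjacent, and any tree decomposition puts a clique entirely inside one bag — forcing width ≥ 2. Therefore the treewidth is 2.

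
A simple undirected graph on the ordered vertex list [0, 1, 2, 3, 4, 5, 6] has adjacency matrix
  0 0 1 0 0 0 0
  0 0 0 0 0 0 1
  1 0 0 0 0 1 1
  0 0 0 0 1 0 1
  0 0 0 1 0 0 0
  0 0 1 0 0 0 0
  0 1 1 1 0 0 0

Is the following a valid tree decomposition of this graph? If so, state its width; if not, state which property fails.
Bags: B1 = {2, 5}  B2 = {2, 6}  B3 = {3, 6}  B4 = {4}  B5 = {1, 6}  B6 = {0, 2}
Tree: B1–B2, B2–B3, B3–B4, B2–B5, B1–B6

A tree decomposition must satisfy three properties: every vertex lies in some bag; for every edge, both endpoints lie together in some bag; and for every vertex, the bags containing it form a connected subtree. Here edge (3,4) lies in no bag, so the decomposition is invalid.

No — edge (3,4) lies in no bag.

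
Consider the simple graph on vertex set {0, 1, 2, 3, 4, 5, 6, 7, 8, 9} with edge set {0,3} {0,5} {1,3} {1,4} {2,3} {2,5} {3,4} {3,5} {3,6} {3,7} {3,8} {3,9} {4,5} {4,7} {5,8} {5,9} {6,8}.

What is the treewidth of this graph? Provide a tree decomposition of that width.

Every bag has size at most 3, so the width is 3 − 1 = 2 and tw(G) ≤ 2. For the lower bound, the 3 vertices {1, 3, 4} are pairwise adjacent, and any tree decomposition puts a clique entirely inside one bag — forcing width ≥ 2. Combining the bounds, tw(G) = 2.

Treewidth 2.
One such decomposition:
Bags: B1 = {3, 4, 7}  B2 = {3, 4, 5}  B3 = {3, 5, 8}  B4 = {3, 5, 9}  B5 = {2, 3, 5}  B6 = {1, 3, 4}  B7 = {0, 3, 5}  B8 = {3, 6, 8}
Tree: B1–B2, B2–B3, B2–B4, B3–B5, B2–B6, B4–B7, B3–B8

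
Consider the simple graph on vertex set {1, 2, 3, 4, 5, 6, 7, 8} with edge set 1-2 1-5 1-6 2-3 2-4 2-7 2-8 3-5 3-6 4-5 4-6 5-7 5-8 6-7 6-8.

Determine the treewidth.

A width-3 tree decomposition is:
Bags: B1 = {1, 2, 5, 6}  B2 = {2, 5, 6, 8}  B3 = {2, 5, 6, 7}  B4 = {2, 3, 5, 6}  B5 = {2, 4, 5, 6}
Tree: B1–B2, B2–B3, B3–B4, B4–B5
The largest bag has 4 vertices, giving width 3; this decomposition certifies tw(G) ≤ 3. For the lower bound: the 4 vertex sets {1,6}, {2,8}, {5}, {7} are disjoint, each induces a connected subgraph, and every pair is joined by at least one edge of G. Contracting each set to a single vertex therefore yields K_{4} as a minor, and since treewidth is minor-monotone, tw(G) ≥ tw(K_{4}) = 3. The upper and lower bounds meet at 3, so that is the treewidth.

3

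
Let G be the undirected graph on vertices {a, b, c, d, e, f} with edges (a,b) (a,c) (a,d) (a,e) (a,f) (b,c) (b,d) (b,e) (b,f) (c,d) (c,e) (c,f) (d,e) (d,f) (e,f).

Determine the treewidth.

5

A width-5 tree decomposition is:
Bags: B1 = {a, b, c, d, e, f}
Tree: (single bag)
With just one bag of size 6, the width is 6 − 1 = 5, so tw(G) ≤ 5. On the other hand G contains the 6-clique {a, b, c, d, e, f}. A clique must lie in a single bag of any decomposition, so no decomposition can have width below 5. Combining the bounds, tw(G) = 5.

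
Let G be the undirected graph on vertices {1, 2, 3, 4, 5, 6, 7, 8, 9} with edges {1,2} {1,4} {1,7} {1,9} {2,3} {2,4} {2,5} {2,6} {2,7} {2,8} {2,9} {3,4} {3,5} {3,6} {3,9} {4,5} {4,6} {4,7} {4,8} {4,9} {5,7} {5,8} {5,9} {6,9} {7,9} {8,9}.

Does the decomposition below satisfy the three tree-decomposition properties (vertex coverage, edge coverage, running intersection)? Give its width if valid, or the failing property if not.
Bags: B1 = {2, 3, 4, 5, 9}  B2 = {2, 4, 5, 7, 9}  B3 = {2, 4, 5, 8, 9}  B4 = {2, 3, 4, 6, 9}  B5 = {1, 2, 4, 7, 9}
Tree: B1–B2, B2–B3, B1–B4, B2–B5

Yes; width 4.

Checking the three conditions: (i) the bags cover all of {1, 2, 3, 4, 5, 6, 7, 8, 9}; (ii) for each edge, some bag contains both endpoints; (iii) the bags containing any fixed vertex form a subtree. All hold, so the decomposition is valid with width 5 − 1 = 4.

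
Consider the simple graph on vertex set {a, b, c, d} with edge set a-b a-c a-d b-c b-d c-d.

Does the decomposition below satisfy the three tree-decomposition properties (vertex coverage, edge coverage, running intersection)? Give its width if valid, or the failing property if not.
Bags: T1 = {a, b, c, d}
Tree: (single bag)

Every vertex of G appears in some bag (union = {a, b, c, d}); every edge is covered by a bag; and for each vertex v the set of bags containing v is connected in the bag tree. The decomposition is therefore valid. The largest bag has 4 vertices, so the width is 3.

Yes; width 3.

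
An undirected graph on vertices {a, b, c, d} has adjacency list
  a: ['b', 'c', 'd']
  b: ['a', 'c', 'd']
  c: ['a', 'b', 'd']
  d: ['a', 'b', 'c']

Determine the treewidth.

A width-3 tree decomposition is:
Bags: B1 = {a, b, c, d}
Tree: (single bag)
With just one bag of size 4, the width is 4 − 1 = 3, so tw(G) ≤ 3. Conversely, {a, b, c, d} is a clique of size 4, and the vertices of any clique must share a bag in every tree decomposition; so some bag has ≥ 4 vertices and tw(G) ≥ 3. Combining the bounds, tw(G) = 3.

3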